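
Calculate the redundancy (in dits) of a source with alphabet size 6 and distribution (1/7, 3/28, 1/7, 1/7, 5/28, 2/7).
0.0230 dits

Redundancy measures how far a source is from maximum entropy:
R = H_max - H(X)

Maximum entropy for 6 symbols: H_max = log_10(6) = 0.7782 dits
Actual entropy: H(X) = 0.7552 dits
Redundancy: R = 0.7782 - 0.7552 = 0.0230 dits

This redundancy represents potential for compression: the source could be compressed by 0.0230 dits per symbol.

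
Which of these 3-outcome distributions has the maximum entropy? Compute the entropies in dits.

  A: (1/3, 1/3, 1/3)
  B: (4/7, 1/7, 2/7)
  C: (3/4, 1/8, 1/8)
A

For a discrete distribution over n outcomes, entropy is maximized by the uniform distribution.

Computing entropies:
H(A) = 0.4771 dits
H(B) = 0.4151 dits
H(C) = 0.3195 dits

The uniform distribution (where all probabilities equal 1/3) achieves the maximum entropy of log_10(3) = 0.4771 dits.

Distribution A has the highest entropy.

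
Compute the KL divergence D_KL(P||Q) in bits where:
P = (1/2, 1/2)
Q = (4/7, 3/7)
0.0149 bits

KL divergence: D_KL(P||Q) = Σ p(x) log(p(x)/q(x))

Computing term by term:
  x=0: 1/2 × log_2[(1/2)/(4/7)] = 1/2 × -0.1926 = -0.0963
  x=1: 1/2 × log_2[(1/2)/(3/7)] = 1/2 × 0.2224 = 0.1112

D_KL(P||Q) = 0.0149 bits

Note: KL divergence is always non-negative and equals 0 iff P = Q.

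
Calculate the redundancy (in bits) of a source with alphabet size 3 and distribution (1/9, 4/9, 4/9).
0.1928 bits

Redundancy measures how far a source is from maximum entropy:
R = H_max - H(X)

Maximum entropy for 3 symbols: H_max = log_2(3) = 1.5850 bits
Actual entropy: H(X) = 1.3921 bits
Redundancy: R = 1.5850 - 1.3921 = 0.1928 bits

This redundancy represents potential for compression: the source could be compressed by 0.1928 bits per symbol.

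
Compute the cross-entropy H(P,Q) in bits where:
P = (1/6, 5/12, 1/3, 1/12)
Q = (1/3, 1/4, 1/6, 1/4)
2.1258 bits

Cross-entropy: H(P,Q) = -Σ p(x) log q(x)

Alternatively: H(P,Q) = H(P) + D_KL(P||Q)
H(P) = 1.7842 bits
D_KL(P||Q) = 0.3417 bits

H(P,Q) = 1.7842 + 0.3417 = 2.1258 bits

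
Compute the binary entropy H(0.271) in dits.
0.2537 dits

The binary entropy function is:
H(p) = -p log(p) - (1-p) log(1-p)

H(0.271) = -0.271 × log_10(0.271) - 0.729 × log_10(0.729)
H(0.271) = 0.2537 dits

Note: Binary entropy is maximized at p=0.5 (H=1 bit) and minimized at p=0 or p=1 (H=0).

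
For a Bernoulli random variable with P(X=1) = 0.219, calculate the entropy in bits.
0.7583 bits

The binary entropy function is:
H(p) = -p log(p) - (1-p) log(1-p)

H(0.219) = -0.219 × log_2(0.219) - 0.781 × log_2(0.781)
H(0.219) = 0.7583 bits

Note: Binary entropy is maximized at p=0.5 (H=1 bit) and minimized at p=0 or p=1 (H=0).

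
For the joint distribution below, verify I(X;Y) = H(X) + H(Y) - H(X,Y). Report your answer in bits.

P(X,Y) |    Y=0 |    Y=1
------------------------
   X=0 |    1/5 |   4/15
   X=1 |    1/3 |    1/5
I(X;Y) = 0.0280 bits

Mutual information has multiple equivalent forms:
- I(X;Y) = H(X) - H(X|Y)
- I(X;Y) = H(Y) - H(Y|X)
- I(X;Y) = H(X) + H(Y) - H(X,Y)

Computing all quantities:
H(X) = 0.9968, H(Y) = 0.9968, H(X,Y) = 1.9656
H(X|Y) = 0.9688, H(Y|X) = 0.9688

Verification:
H(X) - H(X|Y) = 0.9968 - 0.9688 = 0.0280
H(Y) - H(Y|X) = 0.9968 - 0.9688 = 0.0280
H(X) + H(Y) - H(X,Y) = 0.9968 + 0.9968 - 1.9656 = 0.0280

All forms give I(X;Y) = 0.0280 bits. ✓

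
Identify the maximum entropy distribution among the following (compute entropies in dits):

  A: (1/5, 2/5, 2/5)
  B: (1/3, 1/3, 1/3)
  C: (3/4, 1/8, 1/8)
B

For a discrete distribution over n outcomes, entropy is maximized by the uniform distribution.

Computing entropies:
H(A) = 0.4581 dits
H(B) = 0.4771 dits
H(C) = 0.3195 dits

The uniform distribution (where all probabilities equal 1/3) achieves the maximum entropy of log_10(3) = 0.4771 dits.

Distribution B has the highest entropy.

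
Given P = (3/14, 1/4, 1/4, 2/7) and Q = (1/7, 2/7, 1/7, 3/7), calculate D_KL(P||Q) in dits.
0.0337 dits

KL divergence: D_KL(P||Q) = Σ p(x) log(p(x)/q(x))

Computing term by term:
  x=0: 3/14 × log_10[(3/14)/(1/7)] = 3/14 × 0.1761 = 0.0377
  x=1: 1/4 × log_10[(1/4)/(2/7)] = 1/4 × -0.0580 = -0.0145
  x=2: 1/4 × log_10[(1/4)/(1/7)] = 1/4 × 0.2430 = 0.0608
  x=3: 2/7 × log_10[(2/7)/(3/7)] = 2/7 × -0.1761 = -0.0503

D_KL(P||Q) = 0.0337 dits

Note: KL divergence is always non-negative and equals 0 iff P = Q.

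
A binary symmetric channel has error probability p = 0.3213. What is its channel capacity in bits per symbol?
0.0942 bits

For a binary symmetric channel (BSC) with error probability p:
Capacity C = 1 - H(p) bits per symbol

where H(p) = -p log₂(p) - (1-p) log₂(1-p) is the binary entropy function.

H(0.3213) = 0.9058 bits
C = 1 - 0.9058 = 0.0942 bits per symbol

This means we can reliably transmit up to 0.0942 bits of information per channel use.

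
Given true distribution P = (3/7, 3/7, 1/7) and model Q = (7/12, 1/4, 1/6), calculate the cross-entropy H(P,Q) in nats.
1.0811 nats

Cross-entropy: H(P,Q) = -Σ p(x) log q(x)

Alternatively: H(P,Q) = H(P) + D_KL(P||Q)
H(P) = 1.0042 nats
D_KL(P||Q) = 0.0768 nats

H(P,Q) = 1.0042 + 0.0768 = 1.0811 nats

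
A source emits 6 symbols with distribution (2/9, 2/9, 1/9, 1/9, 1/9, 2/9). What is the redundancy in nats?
0.0566 nats

Redundancy measures how far a source is from maximum entropy:
R = H_max - H(X)

Maximum entropy for 6 symbols: H_max = log_e(6) = 1.7918 nats
Actual entropy: H(X) = 1.7351 nats
Redundancy: R = 1.7918 - 1.7351 = 0.0566 nats

This redundancy represents potential for compression: the source could be compressed by 0.0566 nats per symbol.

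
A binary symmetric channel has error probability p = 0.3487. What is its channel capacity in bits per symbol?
0.0671 bits

For a binary symmetric channel (BSC) with error probability p:
Capacity C = 1 - H(p) bits per symbol

where H(p) = -p log₂(p) - (1-p) log₂(1-p) is the binary entropy function.

H(0.3487) = 0.9329 bits
C = 1 - 0.9329 = 0.0671 bits per symbol

This means we can reliably transmit up to 0.0671 bits of information per channel use.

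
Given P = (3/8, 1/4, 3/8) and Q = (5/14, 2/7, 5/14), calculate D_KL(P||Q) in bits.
0.0046 bits

KL divergence: D_KL(P||Q) = Σ p(x) log(p(x)/q(x))

Computing term by term:
  x=0: 3/8 × log_2[(3/8)/(5/14)] = 3/8 × 0.0704 = 0.0264
  x=1: 1/4 × log_2[(1/4)/(2/7)] = 1/4 × -0.1926 = -0.0482
  x=2: 3/8 × log_2[(3/8)/(5/14)] = 3/8 × 0.0704 = 0.0264

D_KL(P||Q) = 0.0046 bits

Note: KL divergence is always non-negative and equals 0 iff P = Q.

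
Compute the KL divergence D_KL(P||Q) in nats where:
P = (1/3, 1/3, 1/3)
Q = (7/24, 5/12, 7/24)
0.0146 nats

KL divergence: D_KL(P||Q) = Σ p(x) log(p(x)/q(x))

Computing term by term:
  x=0: 1/3 × log_e[(1/3)/(7/24)] = 1/3 × 0.1335 = 0.0445
  x=1: 1/3 × log_e[(1/3)/(5/12)] = 1/3 × -0.2231 = -0.0744
  x=2: 1/3 × log_e[(1/3)/(7/24)] = 1/3 × 0.1335 = 0.0445

D_KL(P||Q) = 0.0146 nats

Note: KL divergence is always non-negative and equals 0 iff P = Q.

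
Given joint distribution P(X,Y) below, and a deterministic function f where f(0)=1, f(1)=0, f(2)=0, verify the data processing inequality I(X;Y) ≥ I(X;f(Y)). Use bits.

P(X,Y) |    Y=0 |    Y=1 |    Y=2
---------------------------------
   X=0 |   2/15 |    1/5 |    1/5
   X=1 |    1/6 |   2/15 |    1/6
I(X;Y) = 0.0113, I(X;f(Y)) = 0.0098, inequality holds: 0.0113 ≥ 0.0098

Data Processing Inequality: For any Markov chain X → Y → Z, we have I(X;Y) ≥ I(X;Z).

Here Z = f(Y) is a deterministic function of Y, forming X → Y → Z.

Original I(X;Y) = 0.0113 bits

After applying f:
P(X,Z) where Z=f(Y):
- P(X,Z=0) = P(X,Y=1) + P(X,Y=2)
- P(X,Z=1) = P(X,Y=0)

I(X;Z) = I(X;f(Y)) = 0.0098 bits

Verification: 0.0113 ≥ 0.0098 ✓

Information cannot be created by processing; the function f can only lose information about X.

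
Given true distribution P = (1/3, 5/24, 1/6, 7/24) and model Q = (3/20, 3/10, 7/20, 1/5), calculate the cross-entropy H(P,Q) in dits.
0.6634 dits

Cross-entropy: H(P,Q) = -Σ p(x) log q(x)

Alternatively: H(P,Q) = H(P) + D_KL(P||Q)
H(P) = 0.5867 dits
D_KL(P||Q) = 0.0767 dits

H(P,Q) = 0.5867 + 0.0767 = 0.6634 dits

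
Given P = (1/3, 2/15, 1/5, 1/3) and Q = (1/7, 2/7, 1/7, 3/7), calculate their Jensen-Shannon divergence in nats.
0.0391 nats

Jensen-Shannon divergence is:
JSD(P||Q) = 0.5 × D_KL(P||M) + 0.5 × D_KL(Q||M)
where M = 0.5 × (P + Q) is the mixture distribution.

M = 0.5 × (1/3, 2/15, 1/5, 1/3) + 0.5 × (1/7, 2/7, 1/7, 3/7) = (5/21, 0.209524, 6/35, 8/21)

D_KL(P||M) = 0.0382 nats
D_KL(Q||M) = 0.0401 nats

JSD(P||Q) = 0.5 × 0.0382 + 0.5 × 0.0401 = 0.0391 nats

Unlike KL divergence, JSD is symmetric and bounded: 0 ≤ JSD ≤ log(2).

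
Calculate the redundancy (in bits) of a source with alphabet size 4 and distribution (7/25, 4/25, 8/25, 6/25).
0.0426 bits

Redundancy measures how far a source is from maximum entropy:
R = H_max - H(X)

Maximum entropy for 4 symbols: H_max = log_2(4) = 2.0000 bits
Actual entropy: H(X) = 1.9574 bits
Redundancy: R = 2.0000 - 1.9574 = 0.0426 bits

This redundancy represents potential for compression: the source could be compressed by 0.0426 bits per symbol.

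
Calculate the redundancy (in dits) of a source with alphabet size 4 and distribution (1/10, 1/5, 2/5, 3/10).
0.0462 dits

Redundancy measures how far a source is from maximum entropy:
R = H_max - H(X)

Maximum entropy for 4 symbols: H_max = log_10(4) = 0.6021 dits
Actual entropy: H(X) = 0.5558 dits
Redundancy: R = 0.6021 - 0.5558 = 0.0462 dits

This redundancy represents potential for compression: the source could be compressed by 0.0462 dits per symbol.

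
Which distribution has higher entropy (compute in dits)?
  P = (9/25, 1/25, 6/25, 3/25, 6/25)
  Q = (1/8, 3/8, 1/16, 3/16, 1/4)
Q

Computing entropies in dits:
H(P) = 0.6236
H(Q) = 0.6347

Distribution Q has higher entropy.

Intuition: The distribution closer to uniform (more spread out) has higher entropy.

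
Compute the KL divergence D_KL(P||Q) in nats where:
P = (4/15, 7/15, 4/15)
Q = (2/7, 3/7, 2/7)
0.0029 nats

KL divergence: D_KL(P||Q) = Σ p(x) log(p(x)/q(x))

Computing term by term:
  x=0: 4/15 × log_e[(4/15)/(2/7)] = 4/15 × -0.0690 = -0.0184
  x=1: 7/15 × log_e[(7/15)/(3/7)] = 7/15 × 0.0852 = 0.0397
  x=2: 4/15 × log_e[(4/15)/(2/7)] = 4/15 × -0.0690 = -0.0184

D_KL(P||Q) = 0.0029 nats

Note: KL divergence is always non-negative and equals 0 iff P = Q.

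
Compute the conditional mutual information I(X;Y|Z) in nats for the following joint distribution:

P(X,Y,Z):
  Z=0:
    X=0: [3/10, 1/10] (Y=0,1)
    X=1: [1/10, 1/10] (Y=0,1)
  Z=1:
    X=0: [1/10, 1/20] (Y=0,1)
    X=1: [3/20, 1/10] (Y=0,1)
0.0192 nats

Conditional mutual information: I(X;Y|Z) = H(X|Z) + H(Y|Z) - H(X,Y|Z)

H(Z) = 0.6730
H(X,Z) = 1.3195 → H(X|Z) = 0.6465
H(Y,Z) = 1.3195 → H(Y|Z) = 0.6465
H(X,Y,Z) = 1.9468 → H(X,Y|Z) = 1.2738

I(X;Y|Z) = 0.6465 + 0.6465 - 1.2738 = 0.0192 nats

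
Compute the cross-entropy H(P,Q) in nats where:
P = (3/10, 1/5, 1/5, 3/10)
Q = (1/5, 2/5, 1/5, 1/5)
1.4708 nats

Cross-entropy: H(P,Q) = -Σ p(x) log q(x)

Alternatively: H(P,Q) = H(P) + D_KL(P||Q)
H(P) = 1.3662 nats
D_KL(P||Q) = 0.1046 nats

H(P,Q) = 1.3662 + 0.1046 = 1.4708 nats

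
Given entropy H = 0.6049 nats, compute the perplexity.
1.8311

Perplexity is e^H (or exp(H) for natural log).

H = 0.6049 nats
Perplexity = e^0.6049 = 1.8311

Interpretation: The model's uncertainty is equivalent to choosing uniformly among 1.8 options.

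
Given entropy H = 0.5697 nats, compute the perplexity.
1.7677

Perplexity is e^H (or exp(H) for natural log).

H = 0.5697 nats
Perplexity = e^0.5697 = 1.7677

Interpretation: The model's uncertainty is equivalent to choosing uniformly among 1.8 options.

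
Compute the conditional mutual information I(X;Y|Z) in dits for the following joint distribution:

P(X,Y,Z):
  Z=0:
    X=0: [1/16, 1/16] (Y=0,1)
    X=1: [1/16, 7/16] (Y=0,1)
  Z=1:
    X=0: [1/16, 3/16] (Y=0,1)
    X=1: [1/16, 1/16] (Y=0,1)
0.0214 dits

Conditional mutual information: I(X;Y|Z) = H(X|Z) + H(Y|Z) - H(X,Y|Z)

H(Z) = 0.2873
H(X,Z) = 0.5268 → H(X|Z) = 0.2395
H(Y,Z) = 0.5268 → H(Y|Z) = 0.2395
H(X,Y,Z) = 0.7449 → H(X,Y|Z) = 0.4576

I(X;Y|Z) = 0.2395 + 0.2395 - 0.4576 = 0.0214 dits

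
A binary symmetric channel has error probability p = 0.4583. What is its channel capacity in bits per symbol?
0.0050 bits

For a binary symmetric channel (BSC) with error probability p:
Capacity C = 1 - H(p) bits per symbol

where H(p) = -p log₂(p) - (1-p) log₂(1-p) is the binary entropy function.

H(0.4583) = 0.9950 bits
C = 1 - 0.9950 = 0.0050 bits per symbol

This means we can reliably transmit up to 0.0050 bits of information per channel use.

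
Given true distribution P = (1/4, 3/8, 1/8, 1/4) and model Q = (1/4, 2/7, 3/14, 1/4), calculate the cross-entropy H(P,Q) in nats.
1.3555 nats

Cross-entropy: H(P,Q) = -Σ p(x) log q(x)

Alternatively: H(P,Q) = H(P) + D_KL(P||Q)
H(P) = 1.3209 nats
D_KL(P||Q) = 0.0346 nats

H(P,Q) = 1.3209 + 0.0346 = 1.3555 nats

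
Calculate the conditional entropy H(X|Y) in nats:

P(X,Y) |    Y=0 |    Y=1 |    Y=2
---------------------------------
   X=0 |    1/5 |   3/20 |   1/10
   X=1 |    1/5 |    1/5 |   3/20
0.6845 nats

Using the chain rule: H(X|Y) = H(X,Y) - H(Y)

First, compute H(X,Y) = 1.7651 nats

Marginal P(Y) = (2/5, 7/20, 1/4)
H(Y) = 1.0805 nats

H(X|Y) = H(X,Y) - H(Y) = 1.7651 - 1.0805 = 0.6845 nats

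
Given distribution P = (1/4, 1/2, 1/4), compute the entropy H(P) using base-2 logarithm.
1.5000 bits

Shannon entropy is H(X) = -Σ p(x) log p(x).

For P = (1/4, 1/2, 1/4):
H = -1/4 × log_2(1/4) -1/2 × log_2(1/2) -1/4 × log_2(1/4)
H = 1.5000 bits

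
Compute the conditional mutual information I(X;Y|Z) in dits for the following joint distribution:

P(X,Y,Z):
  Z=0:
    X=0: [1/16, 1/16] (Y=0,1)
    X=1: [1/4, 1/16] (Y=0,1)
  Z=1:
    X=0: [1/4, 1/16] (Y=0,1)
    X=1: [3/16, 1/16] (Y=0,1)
0.0086 dits

Conditional mutual information: I(X;Y|Z) = H(X|Z) + H(Y|Z) - H(X,Y|Z)

H(Z) = 0.2976
H(X,Z) = 0.5791 → H(X|Z) = 0.2815
H(Y,Z) = 0.5407 → H(Y|Z) = 0.2431
H(X,Y,Z) = 0.8136 → H(X,Y|Z) = 0.5160

I(X;Y|Z) = 0.2815 + 0.2431 - 0.5160 = 0.0086 dits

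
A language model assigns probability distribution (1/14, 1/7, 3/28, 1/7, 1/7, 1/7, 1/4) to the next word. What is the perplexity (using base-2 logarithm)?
6.5952

Perplexity is 2^H (or exp(H) for natural log).

First, H = -Σ p log p = 2.7214 bits
Perplexity = 2^2.7214 = 6.5952

Interpretation: The model's uncertainty is equivalent to choosing uniformly among 6.6 options.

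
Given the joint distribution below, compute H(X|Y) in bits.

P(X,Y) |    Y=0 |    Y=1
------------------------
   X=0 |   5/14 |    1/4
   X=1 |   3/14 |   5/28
0.9653 bits

Using the chain rule: H(X|Y) = H(X,Y) - H(Y)

First, compute H(X,Y) = 1.9506 bits

Marginal P(Y) = (4/7, 3/7)
H(Y) = 0.9852 bits

H(X|Y) = H(X,Y) - H(Y) = 1.9506 - 0.9852 = 0.9653 bits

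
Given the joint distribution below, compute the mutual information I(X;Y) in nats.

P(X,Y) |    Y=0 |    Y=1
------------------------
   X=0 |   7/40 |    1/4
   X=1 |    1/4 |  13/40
0.0003 nats

Mutual information: I(X;Y) = H(X) + H(Y) - H(X,Y)

Marginals:
P(X) = (17/40, 23/40), H(X) = 0.6819 nats
P(Y) = (17/40, 23/40), H(Y) = 0.6819 nats

Joint entropy: H(X,Y) = 1.3634 nats

I(X;Y) = 0.6819 + 0.6819 - 1.3634 = 0.0003 nats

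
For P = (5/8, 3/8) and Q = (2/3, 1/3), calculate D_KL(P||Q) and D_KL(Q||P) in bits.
D_KL(P||Q) = 0.0055, D_KL(Q||P) = 0.0054

KL divergence is not symmetric: D_KL(P||Q) ≠ D_KL(Q||P) in general.

D_KL(P||Q) = 0.0055 bits
D_KL(Q||P) = 0.0054 bits

No, they are not equal!

This asymmetry is why KL divergence is not a true distance metric.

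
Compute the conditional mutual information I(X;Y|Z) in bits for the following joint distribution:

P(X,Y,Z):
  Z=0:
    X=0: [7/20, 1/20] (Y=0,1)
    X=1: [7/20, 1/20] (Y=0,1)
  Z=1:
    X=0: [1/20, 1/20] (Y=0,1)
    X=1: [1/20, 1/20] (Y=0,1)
0.0000 bits

Conditional mutual information: I(X;Y|Z) = H(X|Z) + H(Y|Z) - H(X,Y|Z)

H(Z) = 0.7219
H(X,Z) = 1.7219 → H(X|Z) = 1.0000
H(Y,Z) = 1.3568 → H(Y|Z) = 0.6349
H(X,Y,Z) = 2.3568 → H(X,Y|Z) = 1.6349

I(X;Y|Z) = 1.0000 + 0.6349 - 1.6349 = 0.0000 bits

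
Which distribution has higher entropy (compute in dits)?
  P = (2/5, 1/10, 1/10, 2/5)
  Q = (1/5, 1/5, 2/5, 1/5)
Q

Computing entropies in dits:
H(P) = 0.5184
H(Q) = 0.5786

Distribution Q has higher entropy.

Intuition: The distribution closer to uniform (more spread out) has higher entropy.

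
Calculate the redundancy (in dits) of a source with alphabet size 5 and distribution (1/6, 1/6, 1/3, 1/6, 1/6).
0.0212 dits

Redundancy measures how far a source is from maximum entropy:
R = H_max - H(X)

Maximum entropy for 5 symbols: H_max = log_10(5) = 0.6990 dits
Actual entropy: H(X) = 0.6778 dits
Redundancy: R = 0.6990 - 0.6778 = 0.0212 dits

This redundancy represents potential for compression: the source could be compressed by 0.0212 dits per symbol.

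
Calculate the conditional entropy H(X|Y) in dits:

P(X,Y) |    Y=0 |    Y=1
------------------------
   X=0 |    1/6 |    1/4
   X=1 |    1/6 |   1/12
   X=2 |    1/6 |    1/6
0.4582 dits

Using the chain rule: H(X|Y) = H(X,Y) - H(Y)

First, compute H(X,Y) = 0.7592 dits

Marginal P(Y) = (1/2, 1/2)
H(Y) = 0.3010 dits

H(X|Y) = H(X,Y) - H(Y) = 0.7592 - 0.3010 = 0.4582 dits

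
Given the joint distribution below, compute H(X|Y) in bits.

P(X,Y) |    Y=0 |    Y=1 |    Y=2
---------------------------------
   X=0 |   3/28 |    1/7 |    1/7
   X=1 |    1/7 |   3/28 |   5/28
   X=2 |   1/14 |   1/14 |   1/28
1.4699 bits

Using the chain rule: H(X|Y) = H(X,Y) - H(Y)

First, compute H(X,Y) = 3.0531 bits

Marginal P(Y) = (9/28, 9/28, 5/14)
H(Y) = 1.5831 bits

H(X|Y) = H(X,Y) - H(Y) = 3.0531 - 1.5831 = 1.4699 bits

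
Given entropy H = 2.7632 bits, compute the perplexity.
6.7890

Perplexity is 2^H (or exp(H) for natural log).

H = 2.7632 bits
Perplexity = 2^2.7632 = 6.7890

Interpretation: The model's uncertainty is equivalent to choosing uniformly among 6.8 options.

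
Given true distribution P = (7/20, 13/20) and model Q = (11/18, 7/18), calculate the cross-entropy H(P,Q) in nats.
0.7863 nats

Cross-entropy: H(P,Q) = -Σ p(x) log q(x)

Alternatively: H(P,Q) = H(P) + D_KL(P||Q)
H(P) = 0.6474 nats
D_KL(P||Q) = 0.1388 nats

H(P,Q) = 0.6474 + 0.1388 = 0.7863 nats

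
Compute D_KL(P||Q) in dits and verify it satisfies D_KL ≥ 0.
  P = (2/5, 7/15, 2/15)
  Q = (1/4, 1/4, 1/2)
0.1316 dits

KL divergence satisfies the Gibbs inequality: D_KL(P||Q) ≥ 0 for all distributions P, Q.

D_KL(P||Q) = Σ p(x) log(p(x)/q(x))
Term by term:
  x=0: 2/5 × log_10[(2/5)/(1/4)] = 0.0816
  x=1: 7/15 × log_10[(7/15)/(1/4)] = 0.1265
  x=2: 2/15 × log_10[(2/15)/(1/2)] = -0.0765
D_KL(P||Q) = 0.1316 dits

D_KL(P||Q) = 0.1316 ≥ 0 ✓

This non-negativity is a fundamental property: relative entropy cannot be negative because it measures how different Q is from P.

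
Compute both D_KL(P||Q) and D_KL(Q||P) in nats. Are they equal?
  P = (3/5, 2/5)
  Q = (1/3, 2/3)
D_KL(P||Q) = 0.1483, D_KL(Q||P) = 0.1446

KL divergence is not symmetric: D_KL(P||Q) ≠ D_KL(Q||P) in general.

D_KL(P||Q) = 0.1483 nats
D_KL(Q||P) = 0.1446 nats

No, they are not equal!

This asymmetry is why KL divergence is not a true distance metric.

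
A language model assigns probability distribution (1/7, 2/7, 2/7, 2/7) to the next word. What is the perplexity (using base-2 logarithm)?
3.8643

Perplexity is 2^H (or exp(H) for natural log).

First, H = -Σ p log p = 1.9502 bits
Perplexity = 2^1.9502 = 3.8643

Interpretation: The model's uncertainty is equivalent to choosing uniformly among 3.9 options.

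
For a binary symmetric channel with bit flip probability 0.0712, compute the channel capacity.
0.6296 bits

For a binary symmetric channel (BSC) with error probability p:
Capacity C = 1 - H(p) bits per symbol

where H(p) = -p log₂(p) - (1-p) log₂(1-p) is the binary entropy function.

H(0.0712) = 0.3704 bits
C = 1 - 0.3704 = 0.6296 bits per symbol

This means we can reliably transmit up to 0.6296 bits of information per channel use.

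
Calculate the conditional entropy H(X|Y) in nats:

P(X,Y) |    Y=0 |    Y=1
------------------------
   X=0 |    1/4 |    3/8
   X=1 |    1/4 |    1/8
0.6277 nats

Using the chain rule: H(X|Y) = H(X,Y) - H(Y)

First, compute H(X,Y) = 1.3209 nats

Marginal P(Y) = (1/2, 1/2)
H(Y) = 0.6931 nats

H(X|Y) = H(X,Y) - H(Y) = 1.3209 - 0.6931 = 0.6277 nats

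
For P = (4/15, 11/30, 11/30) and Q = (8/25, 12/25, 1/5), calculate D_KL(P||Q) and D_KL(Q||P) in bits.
D_KL(P||Q) = 0.1080, D_KL(Q||P) = 0.0958

KL divergence is not symmetric: D_KL(P||Q) ≠ D_KL(Q||P) in general.

D_KL(P||Q) = 0.1080 bits
D_KL(Q||P) = 0.0958 bits

No, they are not equal!

This asymmetry is why KL divergence is not a true distance metric.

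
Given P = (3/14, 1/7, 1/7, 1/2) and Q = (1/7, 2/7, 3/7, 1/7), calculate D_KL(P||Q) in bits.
0.6597 bits

KL divergence: D_KL(P||Q) = Σ p(x) log(p(x)/q(x))

Computing term by term:
  x=0: 3/14 × log_2[(3/14)/(1/7)] = 3/14 × 0.5850 = 0.1253
  x=1: 1/7 × log_2[(1/7)/(2/7)] = 1/7 × -1.0000 = -0.1429
  x=2: 1/7 × log_2[(1/7)/(3/7)] = 1/7 × -1.5850 = -0.2264
  x=3: 1/2 × log_2[(1/2)/(1/7)] = 1/2 × 1.8074 = 0.9037

D_KL(P||Q) = 0.6597 bits

Note: KL divergence is always non-negative and equals 0 iff P = Q.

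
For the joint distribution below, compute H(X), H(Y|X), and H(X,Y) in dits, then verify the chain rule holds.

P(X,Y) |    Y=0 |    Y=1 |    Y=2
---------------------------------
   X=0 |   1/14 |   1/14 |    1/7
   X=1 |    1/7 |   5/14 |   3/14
H(X,Y) = 0.7082, H(X) = 0.2598, H(Y|X) = 0.4484 (all in dits)

Chain rule: H(X,Y) = H(X) + H(Y|X)

Left side — joint entropy directly:
H(X,Y) = -Σ p(x,y) log p(x,y) = 0.7082 dits

Right side — compute H(Y|X) from the conditional distributions:
P(X) = (2/7, 5/7), so H(X) = 0.2598 dits
H(Y|X) = Σ_x P(X=x) · H(Y|X=x):
  P(Y|X=0) = (1/4, 1/4, 1/2), H(Y|X=0) = 0.4515, weight P(X=0) = 2/7
  P(Y|X=1) = (1/5, 1/2, 3/10), H(Y|X=1) = 0.4472, weight P(X=1) = 5/7
H(Y|X) = 0.4484 dits

H(X) + H(Y|X) = 0.2598 + 0.4484 = 0.7082 dits

Both sides equal 0.7082 dits. ✓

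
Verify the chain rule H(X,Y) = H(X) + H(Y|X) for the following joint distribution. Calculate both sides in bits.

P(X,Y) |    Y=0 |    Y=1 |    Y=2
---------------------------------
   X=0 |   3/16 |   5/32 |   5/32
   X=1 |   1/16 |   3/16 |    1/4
H(X,Y) = 2.4925, H(X) = 1.0000, H(Y|X) = 1.4925 (all in bits)

Chain rule: H(X,Y) = H(X) + H(Y|X)

Left side — joint entropy directly:
H(X,Y) = -Σ p(x,y) log p(x,y) = 2.4925 bits

Right side — compute H(Y|X) from the conditional distributions:
P(X) = (1/2, 1/2), so H(X) = 1.0000 bits
H(Y|X) = Σ_x P(X=x) · H(Y|X=x):
  P(Y|X=0) = (3/8, 5/16, 5/16), H(Y|X=0) = 1.5794, weight P(X=0) = 1/2
  P(Y|X=1) = (1/8, 3/8, 1/2), H(Y|X=1) = 1.4056, weight P(X=1) = 1/2
H(Y|X) = 1.4925 bits

H(X) + H(Y|X) = 1.0000 + 1.4925 = 2.4925 bits

Both sides equal 2.4925 bits. ✓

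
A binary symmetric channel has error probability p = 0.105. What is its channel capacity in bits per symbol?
0.5154 bits

For a binary symmetric channel (BSC) with error probability p:
Capacity C = 1 - H(p) bits per symbol

where H(p) = -p log₂(p) - (1-p) log₂(1-p) is the binary entropy function.

H(0.105) = 0.4846 bits
C = 1 - 0.4846 = 0.5154 bits per symbol

This means we can reliably transmit up to 0.5154 bits of information per channel use.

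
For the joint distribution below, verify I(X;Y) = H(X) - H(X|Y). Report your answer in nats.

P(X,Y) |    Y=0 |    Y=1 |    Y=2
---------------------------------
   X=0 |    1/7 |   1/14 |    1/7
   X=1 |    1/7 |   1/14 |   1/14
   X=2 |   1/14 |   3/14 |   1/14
I(X;Y) = 0.0802 nats

Mutual information has multiple equivalent forms:
- I(X;Y) = H(X) - H(X|Y)
- I(X;Y) = H(Y) - H(Y|X)
- I(X;Y) = H(X) + H(Y) - H(X,Y)

Computing all quantities:
H(X) = 1.0934, H(Y) = 1.0934, H(X,Y) = 2.1066
H(X|Y) = 1.0132, H(Y|X) = 1.0132

Verification:
H(X) - H(X|Y) = 1.0934 - 1.0132 = 0.0802
H(Y) - H(Y|X) = 1.0934 - 1.0132 = 0.0802
H(X) + H(Y) - H(X,Y) = 1.0934 + 1.0934 - 2.1066 = 0.0802

All forms give I(X;Y) = 0.0802 nats. ✓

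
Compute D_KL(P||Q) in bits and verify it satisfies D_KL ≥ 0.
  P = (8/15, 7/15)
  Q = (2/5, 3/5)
0.0522 bits

KL divergence satisfies the Gibbs inequality: D_KL(P||Q) ≥ 0 for all distributions P, Q.

D_KL(P||Q) = Σ p(x) log(p(x)/q(x))
Term by term:
  x=0: 8/15 × log_2[(8/15)/(2/5)] = 0.2214
  x=1: 7/15 × log_2[(7/15)/(3/5)] = -0.1692
D_KL(P||Q) = 0.0522 bits

D_KL(P||Q) = 0.0522 ≥ 0 ✓

This non-negativity is a fundamental property: relative entropy cannot be negative because it measures how different Q is from P.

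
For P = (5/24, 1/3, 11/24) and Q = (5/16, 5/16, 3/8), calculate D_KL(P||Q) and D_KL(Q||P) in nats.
D_KL(P||Q) = 0.0290, D_KL(Q||P) = 0.0313

KL divergence is not symmetric: D_KL(P||Q) ≠ D_KL(Q||P) in general.

D_KL(P||Q) = 0.0290 nats
D_KL(Q||P) = 0.0313 nats

No, they are not equal!

This asymmetry is why KL divergence is not a true distance metric.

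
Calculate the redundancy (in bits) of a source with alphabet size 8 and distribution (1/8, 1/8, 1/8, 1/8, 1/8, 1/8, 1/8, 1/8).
0.0000 bits

Redundancy measures how far a source is from maximum entropy:
R = H_max - H(X)

Maximum entropy for 8 symbols: H_max = log_2(8) = 3.0000 bits
Actual entropy: H(X) = 3.0000 bits
Redundancy: R = 3.0000 - 3.0000 = 0.0000 bits

This redundancy represents potential for compression: the source could be compressed by 0.0000 bits per symbol.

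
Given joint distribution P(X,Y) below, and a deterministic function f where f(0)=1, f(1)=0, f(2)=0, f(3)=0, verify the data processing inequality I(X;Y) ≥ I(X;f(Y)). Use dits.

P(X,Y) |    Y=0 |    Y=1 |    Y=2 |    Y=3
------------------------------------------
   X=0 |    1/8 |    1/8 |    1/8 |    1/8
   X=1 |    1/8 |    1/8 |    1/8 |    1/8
I(X;Y) = 0.0000, I(X;f(Y)) = 0.0000, inequality holds: 0.0000 ≥ 0.0000

Data Processing Inequality: For any Markov chain X → Y → Z, we have I(X;Y) ≥ I(X;Z).

Here Z = f(Y) is a deterministic function of Y, forming X → Y → Z.

Original I(X;Y) = 0.0000 dits

After applying f:
P(X,Z) where Z=f(Y):
- P(X,Z=0) = P(X,Y=1) + P(X,Y=2) + P(X,Y=3)
- P(X,Z=1) = P(X,Y=0)

I(X;Z) = I(X;f(Y)) = 0.0000 dits

Verification: 0.0000 ≥ 0.0000 ✓

Information cannot be created by processing; the function f can only lose information about X.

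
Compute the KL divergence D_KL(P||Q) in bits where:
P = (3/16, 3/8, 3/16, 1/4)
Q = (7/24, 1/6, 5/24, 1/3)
0.1869 bits

KL divergence: D_KL(P||Q) = Σ p(x) log(p(x)/q(x))

Computing term by term:
  x=0: 3/16 × log_2[(3/16)/(7/24)] = 3/16 × -0.6374 = -0.1195
  x=1: 3/8 × log_2[(3/8)/(1/6)] = 3/8 × 1.1699 = 0.4387
  x=2: 3/16 × log_2[(3/16)/(5/24)] = 3/16 × -0.1520 = -0.0285
  x=3: 1/4 × log_2[(1/4)/(1/3)] = 1/4 × -0.4150 = -0.1038

D_KL(P||Q) = 0.1869 bits

Note: KL divergence is always non-negative and equals 0 iff P = Q.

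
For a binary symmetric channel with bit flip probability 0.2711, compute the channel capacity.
0.1570 bits

For a binary symmetric channel (BSC) with error probability p:
Capacity C = 1 - H(p) bits per symbol

where H(p) = -p log₂(p) - (1-p) log₂(1-p) is the binary entropy function.

H(0.2711) = 0.8430 bits
C = 1 - 0.8430 = 0.1570 bits per symbol

This means we can reliably transmit up to 0.1570 bits of information per channel use.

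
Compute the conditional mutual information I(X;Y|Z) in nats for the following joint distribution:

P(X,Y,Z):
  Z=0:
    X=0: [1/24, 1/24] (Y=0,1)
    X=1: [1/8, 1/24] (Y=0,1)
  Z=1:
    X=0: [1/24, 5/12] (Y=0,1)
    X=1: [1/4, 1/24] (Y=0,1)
0.2496 nats

Conditional mutual information: I(X;Y|Z) = H(X|Z) + H(Y|Z) - H(X,Y|Z)

H(Z) = 0.5623
H(X,Z) = 1.2227 → H(X|Z) = 0.6603
H(Y,Z) = 1.2227 → H(Y|Z) = 0.6603
H(X,Y,Z) = 1.6334 → H(X,Y|Z) = 1.0710

I(X;Y|Z) = 0.6603 + 0.6603 - 1.0710 = 0.2496 nats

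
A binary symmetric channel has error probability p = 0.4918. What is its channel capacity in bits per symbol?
0.0002 bits

For a binary symmetric channel (BSC) with error probability p:
Capacity C = 1 - H(p) bits per symbol

where H(p) = -p log₂(p) - (1-p) log₂(1-p) is the binary entropy function.

H(0.4918) = 0.9998 bits
C = 1 - 0.9998 = 0.0002 bits per symbol

This means we can reliably transmit up to 0.0002 bits of information per channel use.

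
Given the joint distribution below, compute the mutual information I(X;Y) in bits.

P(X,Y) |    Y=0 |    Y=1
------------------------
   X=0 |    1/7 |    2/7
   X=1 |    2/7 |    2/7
0.0202 bits

Mutual information: I(X;Y) = H(X) + H(Y) - H(X,Y)

Marginals:
P(X) = (3/7, 4/7), H(X) = 0.9852 bits
P(Y) = (3/7, 4/7), H(Y) = 0.9852 bits

Joint entropy: H(X,Y) = 1.9502 bits

I(X;Y) = 0.9852 + 0.9852 - 1.9502 = 0.0202 bits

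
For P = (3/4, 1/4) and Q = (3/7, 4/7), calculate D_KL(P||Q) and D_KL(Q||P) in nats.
D_KL(P||Q) = 0.2130, D_KL(Q||P) = 0.2326

KL divergence is not symmetric: D_KL(P||Q) ≠ D_KL(Q||P) in general.

D_KL(P||Q) = 0.2130 nats
D_KL(Q||P) = 0.2326 nats

No, they are not equal!

This asymmetry is why KL divergence is not a true distance metric.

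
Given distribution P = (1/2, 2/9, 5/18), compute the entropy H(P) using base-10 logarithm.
0.4502 dits

Shannon entropy is H(X) = -Σ p(x) log p(x).

For P = (1/2, 2/9, 5/18):
H = -1/2 × log_10(1/2) -2/9 × log_10(2/9) -5/18 × log_10(5/18)
H = 0.4502 dits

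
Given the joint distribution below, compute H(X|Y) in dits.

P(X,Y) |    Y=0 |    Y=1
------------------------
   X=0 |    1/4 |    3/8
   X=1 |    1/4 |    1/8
0.2726 dits

Using the chain rule: H(X|Y) = H(X,Y) - H(Y)

First, compute H(X,Y) = 0.5737 dits

Marginal P(Y) = (1/2, 1/2)
H(Y) = 0.3010 dits

H(X|Y) = H(X,Y) - H(Y) = 0.5737 - 0.3010 = 0.2726 dits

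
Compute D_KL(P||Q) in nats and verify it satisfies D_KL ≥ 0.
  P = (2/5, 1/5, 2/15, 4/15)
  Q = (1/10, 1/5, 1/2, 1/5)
0.4550 nats

KL divergence satisfies the Gibbs inequality: D_KL(P||Q) ≥ 0 for all distributions P, Q.

D_KL(P||Q) = Σ p(x) log(p(x)/q(x))
Term by term:
  x=0: 2/5 × log_e[(2/5)/(1/10)] = 0.5545
  x=1: 1/5 × log_e[(1/5)/(1/5)] = 0.0000
  x=2: 2/15 × log_e[(2/15)/(1/2)] = -0.1762
  x=3: 4/15 × log_e[(4/15)/(1/5)] = 0.0767
D_KL(P||Q) = 0.4550 nats

D_KL(P||Q) = 0.4550 ≥ 0 ✓

This non-negativity is a fundamental property: relative entropy cannot be negative because it measures how different Q is from P.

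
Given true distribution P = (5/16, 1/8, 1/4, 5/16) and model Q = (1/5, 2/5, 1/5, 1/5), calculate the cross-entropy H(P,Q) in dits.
0.6613 dits

Cross-entropy: H(P,Q) = -Σ p(x) log q(x)

Alternatively: H(P,Q) = H(P) + D_KL(P||Q)
H(P) = 0.5791 dits
D_KL(P||Q) = 0.0822 dits

H(P,Q) = 0.5791 + 0.0822 = 0.6613 dits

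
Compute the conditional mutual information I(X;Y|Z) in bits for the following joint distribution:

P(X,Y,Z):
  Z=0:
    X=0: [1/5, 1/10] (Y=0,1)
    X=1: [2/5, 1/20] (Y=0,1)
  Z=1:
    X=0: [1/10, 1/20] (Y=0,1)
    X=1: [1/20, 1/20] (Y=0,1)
0.0445 bits

Conditional mutual information: I(X;Y|Z) = H(X|Z) + H(Y|Z) - H(X,Y|Z)

H(Z) = 0.8113
H(X,Z) = 1.7822 → H(X|Z) = 0.9710
H(Y,Z) = 1.5955 → H(Y|Z) = 0.7842
H(X,Y,Z) = 2.5219 → H(X,Y|Z) = 1.7106

I(X;Y|Z) = 0.9710 + 0.7842 - 1.7106 = 0.0445 bits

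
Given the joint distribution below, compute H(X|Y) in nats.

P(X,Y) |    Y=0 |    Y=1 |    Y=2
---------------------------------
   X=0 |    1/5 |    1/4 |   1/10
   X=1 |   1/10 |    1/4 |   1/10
0.6762 nats

Using the chain rule: H(X|Y) = H(X,Y) - H(Y)

First, compute H(X,Y) = 1.7058 nats

Marginal P(Y) = (3/10, 1/2, 1/5)
H(Y) = 1.0297 nats

H(X|Y) = H(X,Y) - H(Y) = 1.7058 - 1.0297 = 0.6762 nats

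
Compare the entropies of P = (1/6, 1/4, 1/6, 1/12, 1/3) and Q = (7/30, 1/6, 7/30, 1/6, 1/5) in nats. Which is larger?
Q

Computing entropies in nats:
H(P) = 1.5171
H(Q) = 1.5983

Distribution Q has higher entropy.

Intuition: The distribution closer to uniform (more spread out) has higher entropy.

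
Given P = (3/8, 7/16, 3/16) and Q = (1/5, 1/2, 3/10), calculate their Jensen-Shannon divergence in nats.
0.0211 nats

Jensen-Shannon divergence is:
JSD(P||Q) = 0.5 × D_KL(P||M) + 0.5 × D_KL(Q||M)
where M = 0.5 × (P + Q) is the mixture distribution.

M = 0.5 × (3/8, 7/16, 3/16) + 0.5 × (1/5, 1/2, 3/10) = (0.2875, 15/32, 0.24375)

D_KL(P||M) = 0.0203 nats
D_KL(Q||M) = 0.0220 nats

JSD(P||Q) = 0.5 × 0.0203 + 0.5 × 0.0220 = 0.0211 nats

Unlike KL divergence, JSD is symmetric and bounded: 0 ≤ JSD ≤ log(2).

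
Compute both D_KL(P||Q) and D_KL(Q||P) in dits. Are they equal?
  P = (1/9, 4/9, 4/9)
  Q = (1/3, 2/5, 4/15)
D_KL(P||Q) = 0.0659, D_KL(Q||P) = 0.0816

KL divergence is not symmetric: D_KL(P||Q) ≠ D_KL(Q||P) in general.

D_KL(P||Q) = 0.0659 dits
D_KL(Q||P) = 0.0816 dits

No, they are not equal!

This asymmetry is why KL divergence is not a true distance metric.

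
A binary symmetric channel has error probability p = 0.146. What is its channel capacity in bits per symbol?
0.4003 bits

For a binary symmetric channel (BSC) with error probability p:
Capacity C = 1 - H(p) bits per symbol

where H(p) = -p log₂(p) - (1-p) log₂(1-p) is the binary entropy function.

H(0.146) = 0.5997 bits
C = 1 - 0.5997 = 0.4003 bits per symbol

This means we can reliably transmit up to 0.4003 bits of information per channel use.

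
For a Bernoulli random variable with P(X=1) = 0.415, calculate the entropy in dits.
0.2947 dits

The binary entropy function is:
H(p) = -p log(p) - (1-p) log(1-p)

H(0.415) = -0.415 × log_10(0.415) - 0.585 × log_10(0.585)
H(0.415) = 0.2947 dits

Note: Binary entropy is maximized at p=0.5 (H=1 bit) and minimized at p=0 or p=1 (H=0).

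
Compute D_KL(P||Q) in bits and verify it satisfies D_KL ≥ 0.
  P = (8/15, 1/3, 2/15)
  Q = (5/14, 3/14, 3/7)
0.2964 bits

KL divergence satisfies the Gibbs inequality: D_KL(P||Q) ≥ 0 for all distributions P, Q.

D_KL(P||Q) = Σ p(x) log(p(x)/q(x))
Term by term:
  x=0: 8/15 × log_2[(8/15)/(5/14)] = 0.3086
  x=1: 1/3 × log_2[(1/3)/(3/14)] = 0.2125
  x=2: 2/15 × log_2[(2/15)/(3/7)] = -0.2246
D_KL(P||Q) = 0.2964 bits

D_KL(P||Q) = 0.2964 ≥ 0 ✓

This non-negativity is a fundamental property: relative entropy cannot be negative because it measures how different Q is from P.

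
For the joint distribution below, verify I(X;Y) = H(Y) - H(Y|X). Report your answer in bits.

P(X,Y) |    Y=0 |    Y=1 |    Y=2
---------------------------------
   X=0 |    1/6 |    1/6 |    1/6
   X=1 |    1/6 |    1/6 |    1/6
I(X;Y) = 0.0000 bits

Mutual information has multiple equivalent forms:
- I(X;Y) = H(X) - H(X|Y)
- I(X;Y) = H(Y) - H(Y|X)
- I(X;Y) = H(X) + H(Y) - H(X,Y)

Computing all quantities:
H(X) = 1.0000, H(Y) = 1.5850, H(X,Y) = 2.5850
H(X|Y) = 1.0000, H(Y|X) = 1.5850

Verification:
H(X) - H(X|Y) = 1.0000 - 1.0000 = 0.0000
H(Y) - H(Y|X) = 1.5850 - 1.5850 = 0.0000
H(X) + H(Y) - H(X,Y) = 1.0000 + 1.5850 - 2.5850 = 0.0000

All forms give I(X;Y) = 0.0000 bits. ✓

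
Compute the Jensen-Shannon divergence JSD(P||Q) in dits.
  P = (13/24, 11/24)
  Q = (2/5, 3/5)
0.0044 dits

Jensen-Shannon divergence is:
JSD(P||Q) = 0.5 × D_KL(P||M) + 0.5 × D_KL(Q||M)
where M = 0.5 × (P + Q) is the mixture distribution.

M = 0.5 × (13/24, 11/24) + 0.5 × (2/5, 3/5) = (0.470833, 0.529167)

D_KL(P||M) = 0.0044 dits
D_KL(Q||M) = 0.0044 dits

JSD(P||Q) = 0.5 × 0.0044 + 0.5 × 0.0044 = 0.0044 dits

Unlike KL divergence, JSD is symmetric and bounded: 0 ≤ JSD ≤ log(2).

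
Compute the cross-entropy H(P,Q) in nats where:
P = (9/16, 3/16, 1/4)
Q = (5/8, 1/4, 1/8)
1.0442 nats

Cross-entropy: H(P,Q) = -Σ p(x) log q(x)

Alternatively: H(P,Q) = H(P) + D_KL(P||Q)
H(P) = 0.9841 nats
D_KL(P||Q) = 0.0601 nats

H(P,Q) = 0.9841 + 0.0601 = 1.0442 nats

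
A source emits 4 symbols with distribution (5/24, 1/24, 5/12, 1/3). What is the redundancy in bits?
0.2829 bits

Redundancy measures how far a source is from maximum entropy:
R = H_max - H(X)

Maximum entropy for 4 symbols: H_max = log_2(4) = 2.0000 bits
Actual entropy: H(X) = 1.7171 bits
Redundancy: R = 2.0000 - 1.7171 = 0.2829 bits

This redundancy represents potential for compression: the source could be compressed by 0.2829 bits per symbol.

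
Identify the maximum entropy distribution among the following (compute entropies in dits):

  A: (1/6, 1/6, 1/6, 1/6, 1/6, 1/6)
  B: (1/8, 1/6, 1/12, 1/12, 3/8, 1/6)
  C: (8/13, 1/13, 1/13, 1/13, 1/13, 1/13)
A

For a discrete distribution over n outcomes, entropy is maximized by the uniform distribution.

Computing entropies:
H(A) = 0.7782 dits
H(B) = 0.7119 dits
H(C) = 0.5582 dits

The uniform distribution (where all probabilities equal 1/6) achieves the maximum entropy of log_10(6) = 0.7782 dits.

Distribution A has the highest entropy.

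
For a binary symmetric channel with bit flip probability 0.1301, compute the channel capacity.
0.4423 bits

For a binary symmetric channel (BSC) with error probability p:
Capacity C = 1 - H(p) bits per symbol

where H(p) = -p log₂(p) - (1-p) log₂(1-p) is the binary entropy function.

H(0.1301) = 0.5577 bits
C = 1 - 0.5577 = 0.4423 bits per symbol

This means we can reliably transmit up to 0.4423 bits of information per channel use.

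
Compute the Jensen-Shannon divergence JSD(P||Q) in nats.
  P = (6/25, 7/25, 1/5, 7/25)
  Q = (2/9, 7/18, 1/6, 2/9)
0.0070 nats

Jensen-Shannon divergence is:
JSD(P||Q) = 0.5 × D_KL(P||M) + 0.5 × D_KL(Q||M)
where M = 0.5 × (P + Q) is the mixture distribution.

M = 0.5 × (6/25, 7/25, 1/5, 7/25) + 0.5 × (2/9, 7/18, 1/6, 2/9) = (0.231111, 0.334444, 0.183333, 0.251111)

D_KL(P||M) = 0.0072 nats
D_KL(Q||M) = 0.0069 nats

JSD(P||Q) = 0.5 × 0.0072 + 0.5 × 0.0069 = 0.0070 nats

Unlike KL divergence, JSD is symmetric and bounded: 0 ≤ JSD ≤ log(2).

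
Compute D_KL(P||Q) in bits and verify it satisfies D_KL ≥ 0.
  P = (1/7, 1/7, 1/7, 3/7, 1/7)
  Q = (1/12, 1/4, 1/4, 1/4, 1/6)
0.1819 bits

KL divergence satisfies the Gibbs inequality: D_KL(P||Q) ≥ 0 for all distributions P, Q.

D_KL(P||Q) = Σ p(x) log(p(x)/q(x))
Term by term:
  x=0: 1/7 × log_2[(1/7)/(1/12)] = 0.1111
  x=1: 1/7 × log_2[(1/7)/(1/4)] = -0.1153
  x=2: 1/7 × log_2[(1/7)/(1/4)] = -0.1153
  x=3: 3/7 × log_2[(3/7)/(1/4)] = 0.3333
  x=4: 1/7 × log_2[(1/7)/(1/6)] = -0.0318
D_KL(P||Q) = 0.1819 bits

D_KL(P||Q) = 0.1819 ≥ 0 ✓

This non-negativity is a fundamental property: relative entropy cannot be negative because it measures how different Q is from P.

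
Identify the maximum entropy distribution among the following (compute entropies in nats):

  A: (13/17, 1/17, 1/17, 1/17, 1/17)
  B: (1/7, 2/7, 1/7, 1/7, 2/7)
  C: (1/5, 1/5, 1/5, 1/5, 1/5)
C

For a discrete distribution over n outcomes, entropy is maximized by the uniform distribution.

Computing entropies:
H(A) = 0.8718 nats
H(B) = 1.5498 nats
H(C) = 1.6094 nats

The uniform distribution (where all probabilities equal 1/5) achieves the maximum entropy of log_e(5) = 1.6094 nats.

Distribution C has the highest entropy.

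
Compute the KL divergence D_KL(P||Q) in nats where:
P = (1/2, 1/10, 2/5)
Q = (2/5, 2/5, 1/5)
0.2502 nats

KL divergence: D_KL(P||Q) = Σ p(x) log(p(x)/q(x))

Computing term by term:
  x=0: 1/2 × log_e[(1/2)/(2/5)] = 1/2 × 0.2231 = 0.1116
  x=1: 1/10 × log_e[(1/10)/(2/5)] = 1/10 × -1.3863 = -0.1386
  x=2: 2/5 × log_e[(2/5)/(1/5)] = 2/5 × 0.6931 = 0.2773

D_KL(P||Q) = 0.2502 nats

Note: KL divergence is always non-negative and equals 0 iff P = Q.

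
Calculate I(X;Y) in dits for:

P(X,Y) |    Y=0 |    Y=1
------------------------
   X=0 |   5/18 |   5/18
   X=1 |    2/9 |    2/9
0.0000 dits

Mutual information: I(X;Y) = H(X) + H(Y) - H(X,Y)

Marginals:
P(X) = (5/9, 4/9), H(X) = 0.2983 dits
P(Y) = (1/2, 1/2), H(Y) = 0.3010 dits

Joint entropy: H(X,Y) = 0.5994 dits

I(X;Y) = 0.2983 + 0.3010 - 0.5994 = 0.0000 dits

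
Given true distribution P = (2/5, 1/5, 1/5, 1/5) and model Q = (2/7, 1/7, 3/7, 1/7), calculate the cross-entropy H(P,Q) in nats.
1.4489 nats

Cross-entropy: H(P,Q) = -Σ p(x) log q(x)

Alternatively: H(P,Q) = H(P) + D_KL(P||Q)
H(P) = 1.3322 nats
D_KL(P||Q) = 0.1167 nats

H(P,Q) = 1.3322 + 0.1167 = 1.4489 nats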